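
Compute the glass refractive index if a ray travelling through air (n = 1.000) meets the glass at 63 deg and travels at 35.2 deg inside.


Apply Snell's law: n1 * sin(theta1) = n2 * sin(theta2)
  n2 = n1 * sin(theta1) / sin(theta2)
  sin(63) = 0.891007
  sin(35.2) = 0.576432
  n2 = 1.000 * 0.891007 / 0.576432 = 1.5457

1.5457


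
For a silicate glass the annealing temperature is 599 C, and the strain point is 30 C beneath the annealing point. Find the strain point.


Strain point = annealing point - difference:
  T_strain = 599 - 30 = 569 C

569 C


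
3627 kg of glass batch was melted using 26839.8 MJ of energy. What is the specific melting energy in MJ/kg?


Rearrange E = m * s for s:
  s = E / m
  s = 26839.8 / 3627 = 7.4 MJ/kg

7.4 MJ/kg


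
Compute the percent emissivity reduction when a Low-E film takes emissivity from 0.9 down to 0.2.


Percentage reduction = (1 - coated/uncoated) * 100
  Ratio = 0.2 / 0.9 = 0.2222
  Reduction = (1 - 0.2222) * 100 = 77.8%

77.8%


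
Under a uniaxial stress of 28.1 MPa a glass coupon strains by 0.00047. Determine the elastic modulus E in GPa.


Young's modulus: E = stress / strain
  E = 28.1 MPa / 0.00047 = 59787.23 MPa
Convert to GPa: 59787.23 / 1000 = 59.79 GPa

59.79 GPa


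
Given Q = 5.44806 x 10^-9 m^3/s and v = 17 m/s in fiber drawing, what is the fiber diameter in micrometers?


Cross-sectional area from continuity:
  A = Q / v = 5.44806 x 10^-9 / 17 = 3.204741 x 10^-10 m^2
Diameter from circular cross-section:
  d = sqrt(4A / pi) * 10^6 (m -> um)
  d = sqrt(4 * 3.204741 x 10^-10 / pi) * 10^6 = 20.2 um

20.2 um


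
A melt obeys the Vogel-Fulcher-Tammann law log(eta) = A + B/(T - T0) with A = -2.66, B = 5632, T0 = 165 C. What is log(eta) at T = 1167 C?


VFT equation: log(eta) = A + B / (T - T0)
  T - T0 = 1167 - 165 = 1002
  B / (T - T0) = 5632 / 1002 = 5.621
  log(eta) = -2.66 + 5.621 = 2.961

2.961


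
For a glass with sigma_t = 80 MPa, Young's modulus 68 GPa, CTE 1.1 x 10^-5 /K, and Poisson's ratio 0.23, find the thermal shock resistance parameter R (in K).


Thermal shock resistance: R = sigma * (1 - nu) / (E * alpha)
  Numerator = 80 * (1 - 0.23) = 61.6
  Denominator = 68 * 1000 * (1.1 x 10^-5) = 0.748
  R = 61.6 / 0.748 = 82.4 K

82.4 K


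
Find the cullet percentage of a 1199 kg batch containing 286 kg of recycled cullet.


Cullet ratio = (cullet mass / total batch mass) * 100
  Ratio = 286 / 1199 * 100 = 23.85%

23.85%


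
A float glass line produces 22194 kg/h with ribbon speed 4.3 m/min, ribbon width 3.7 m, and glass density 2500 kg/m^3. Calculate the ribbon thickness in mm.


Ribbon cross-section from mass balance:
  Volume rate = throughput / density = 22194 / 2500 = 8.8776 m^3/h
  thickness = volume rate / (speed * 60 * width), i.e.
  thickness = throughput / (60 * speed * width * density) * 1000
  thickness = 22194 / (60 * 4.3 * 3.7 * 2500) * 1000 = 9.3 mm

9.3 mm


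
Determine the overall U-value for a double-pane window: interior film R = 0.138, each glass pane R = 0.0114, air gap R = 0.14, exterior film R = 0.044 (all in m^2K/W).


Total thermal resistance (series):
  R_total = R_in + R_glass + R_air + R_glass + R_out
  R_total = 0.138 + 0.0114 + 0.14 + 0.0114 + 0.044 = 0.3448 m^2K/W
U-value = 1 / R_total = 1 / 0.3448 = 2.9 W/m^2K

2.9 W/m^2K


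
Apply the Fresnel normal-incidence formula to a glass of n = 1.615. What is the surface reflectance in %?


Fresnel reflectance at normal incidence:
  R = ((n - 1)/(n + 1))^2
  (n - 1)/(n + 1) = (1.615 - 1)/(1.615 + 1) = 0.235182
  R = 0.235182^2 = 0.0553106
  R(%) = 0.0553106 * 100 = 5.531%

5.531%


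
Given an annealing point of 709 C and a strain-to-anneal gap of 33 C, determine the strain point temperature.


Strain point = annealing point - difference:
  T_strain = 709 - 33 = 676 C

676 C


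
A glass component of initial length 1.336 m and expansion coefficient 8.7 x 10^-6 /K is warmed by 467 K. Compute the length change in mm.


Thermal expansion formula: dL = alpha * L0 * dT
  dL = (8.7 x 10^-6) * 1.336 * 467 = 0.00542803 m
Convert to mm: 0.00542803 * 1000 = 5.428 mm

5.428 mm


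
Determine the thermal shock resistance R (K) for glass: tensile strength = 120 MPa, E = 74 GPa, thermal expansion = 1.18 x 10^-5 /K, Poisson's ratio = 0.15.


Thermal shock resistance: R = sigma * (1 - nu) / (E * alpha)
  Numerator = 120 * (1 - 0.15) = 102.0
  Denominator = 74 * 1000 * (1.18 x 10^-5) = 0.8732
  R = 102.0 / 0.8732 = 116.8 K

116.8 K


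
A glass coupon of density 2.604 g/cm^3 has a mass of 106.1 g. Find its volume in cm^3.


Rearrange rho = m / V:
  V = m / rho
  V = 106.1 / 2.604 = 40.745 cm^3

40.745 cm^3


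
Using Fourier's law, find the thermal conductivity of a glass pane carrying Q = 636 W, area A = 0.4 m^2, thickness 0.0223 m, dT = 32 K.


Fourier's law rearranged: k = Q * t / (A * dT)
  Numerator = 636 * 0.0223 = 14.1828
  Denominator = 0.4 * 32 = 12.8
  k = 14.1828 / 12.8 = 1.108 W/mK

1.108 W/mK


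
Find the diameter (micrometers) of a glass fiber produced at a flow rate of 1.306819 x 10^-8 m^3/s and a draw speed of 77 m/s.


Cross-sectional area from continuity:
  A = Q / v = 1.306819 x 10^-8 / 77 = 1.697168 x 10^-10 m^2
Diameter from circular cross-section:
  d = sqrt(4A / pi) * 10^6 (m -> um)
  d = sqrt(4 * 1.697168 x 10^-10 / pi) * 10^6 = 14.7 um

14.7 um


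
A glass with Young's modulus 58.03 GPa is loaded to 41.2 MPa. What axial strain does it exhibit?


Rearrange E = sigma / epsilon:
  epsilon = sigma / E
  E (MPa) = 58.03 * 1000 = 58030
  epsilon = 41.2 / 58030 = 0.00071

0.00071


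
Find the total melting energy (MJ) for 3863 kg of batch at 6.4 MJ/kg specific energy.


Total energy = mass * specific energy
  E = 3863 * 6.4 = 24723.2 MJ

24723.2 MJ


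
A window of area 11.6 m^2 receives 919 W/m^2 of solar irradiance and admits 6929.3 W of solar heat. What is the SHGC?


Rearrange Q = Area * SHGC * Irradiance:
  SHGC = Q / (Area * Irradiance)
  SHGC = 6929.3 / (11.6 * 919) = 0.65

0.65


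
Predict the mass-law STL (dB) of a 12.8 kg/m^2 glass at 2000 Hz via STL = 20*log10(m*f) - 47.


Mass law: STL = 20 * log10(m * f) - 47
  m * f = 12.8 * 2000 = 25600
  log10(25600) = 4.40824
  STL = 20 * 4.40824 - 47 = 88.1648 - 47 = 41.2 dB

41.2 dB


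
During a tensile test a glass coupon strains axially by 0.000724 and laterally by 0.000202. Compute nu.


Poisson's ratio: nu = lateral strain / axial strain
  nu = 0.000202 / 0.000724 = 0.279

0.279


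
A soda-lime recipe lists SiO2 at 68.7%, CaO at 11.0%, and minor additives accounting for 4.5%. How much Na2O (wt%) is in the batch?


Pieces sum to 100%:
  Na2O = 100 - (SiO2 + CaO + others)
  Na2O = 100 - (68.7 + 11.0 + 4.5) = 15.8%

15.8%


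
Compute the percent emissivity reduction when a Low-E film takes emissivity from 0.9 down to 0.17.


Percentage reduction = (1 - coated/uncoated) * 100
  Ratio = 0.17 / 0.9 = 0.1889
  Reduction = (1 - 0.1889) * 100 = 81.1%

81.1%


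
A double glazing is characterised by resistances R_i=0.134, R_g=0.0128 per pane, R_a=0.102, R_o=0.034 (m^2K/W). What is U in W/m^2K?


Total thermal resistance (series):
  R_total = R_in + R_glass + R_air + R_glass + R_out
  R_total = 0.134 + 0.0128 + 0.102 + 0.0128 + 0.034 = 0.2956 m^2K/W
U-value = 1 / R_total = 1 / 0.2956 = 3.383 W/m^2K

3.383 W/m^2K


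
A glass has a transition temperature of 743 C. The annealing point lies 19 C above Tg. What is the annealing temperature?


The annealing temperature is Tg plus the offset:
  T_anneal = 743 + 19 = 762 C

762 C


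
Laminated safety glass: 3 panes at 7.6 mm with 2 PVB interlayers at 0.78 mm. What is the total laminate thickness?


Total thickness = glass contribution + PVB contribution
  Glass: 3 * 7.6 = 22.8 mm
  PVB: 2 * 0.78 = 1.56 mm
  Total = 22.8 + 1.56 = 24.36 mm

24.36 mm


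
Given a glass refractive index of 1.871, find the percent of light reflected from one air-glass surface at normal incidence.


Fresnel reflectance at normal incidence:
  R = ((n - 1)/(n + 1))^2
  (n - 1)/(n + 1) = (1.871 - 1)/(1.871 + 1) = 0.303379
  R = 0.303379^2 = 0.0920388
  R(%) = 0.0920388 * 100 = 9.204%

9.204%


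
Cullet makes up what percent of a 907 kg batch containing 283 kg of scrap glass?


Cullet ratio = (cullet mass / total batch mass) * 100
  Ratio = 283 / 907 * 100 = 31.2%

31.2%


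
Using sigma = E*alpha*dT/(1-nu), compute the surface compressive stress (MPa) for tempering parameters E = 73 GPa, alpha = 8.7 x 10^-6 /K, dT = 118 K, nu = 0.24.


Tempering stress: sigma = E * alpha * dT / (1 - nu)
  E (MPa) = 73 * 1000 = 73000
  Numerator = 73000 * (8.7 x 10^-6) * 118 = 74.9418
  Denominator = 1 - 0.24 = 0.76
  sigma = 74.9418 / 0.76 = 98.6 MPa

98.6 MPa


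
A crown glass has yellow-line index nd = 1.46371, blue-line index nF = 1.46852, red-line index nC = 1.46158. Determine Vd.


Abbe number formula: Vd = (nd - 1) / (nF - nC)
  nd - 1 = 1.46371 - 1 = 0.46371
  nF - nC = 1.46852 - 1.46158 = 0.00694
  Vd = 0.46371 / 0.00694 = 66.82

66.82


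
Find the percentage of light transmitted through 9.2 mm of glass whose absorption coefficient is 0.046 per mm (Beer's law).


Beer-Lambert law: T = exp(-alpha * thickness)
  exponent = -0.046 * 9.2 = -0.4232
  T = exp(-0.4232) = 0.6549
  Percentage = 0.6549 * 100 = 65.49%

65.49%


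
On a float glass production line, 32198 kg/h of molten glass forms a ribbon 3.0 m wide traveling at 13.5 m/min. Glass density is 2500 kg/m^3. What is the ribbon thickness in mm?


Ribbon cross-section from mass balance:
  Volume rate = throughput / density = 32198 / 2500 = 12.8792 m^3/h
  thickness = volume rate / (speed * 60 * width), i.e.
  thickness = throughput / (60 * speed * width * density) * 1000
  thickness = 32198 / (60 * 13.5 * 3.0 * 2500) * 1000 = 5.3 mm

5.3 mm


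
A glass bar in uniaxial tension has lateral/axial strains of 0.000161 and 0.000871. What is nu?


Poisson's ratio: nu = lateral strain / axial strain
  nu = 0.000161 / 0.000871 = 0.1848

0.1848


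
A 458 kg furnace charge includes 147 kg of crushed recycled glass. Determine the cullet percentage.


Cullet ratio = (cullet mass / total batch mass) * 100
  Ratio = 147 / 458 * 100 = 32.1%

32.1%


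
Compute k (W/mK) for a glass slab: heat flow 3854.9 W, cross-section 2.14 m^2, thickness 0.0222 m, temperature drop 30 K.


Fourier's law rearranged: k = Q * t / (A * dT)
  Numerator = 3854.9 * 0.0222 = 85.57878
  Denominator = 2.14 * 30 = 64.2
  k = 85.57878 / 64.2 = 1.333 W/mK

1.333 W/mK


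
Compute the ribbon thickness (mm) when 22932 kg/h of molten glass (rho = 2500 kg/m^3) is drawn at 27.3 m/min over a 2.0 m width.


Ribbon cross-section from mass balance:
  Volume rate = throughput / density = 22932 / 2500 = 9.1728 m^3/h
  thickness = volume rate / (speed * 60 * width), i.e.
  thickness = throughput / (60 * speed * width * density) * 1000
  thickness = 22932 / (60 * 27.3 * 2.0 * 2500) * 1000 = 2.8 mm

2.8 mm


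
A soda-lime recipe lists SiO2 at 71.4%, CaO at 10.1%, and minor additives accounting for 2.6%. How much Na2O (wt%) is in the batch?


Pieces sum to 100%:
  Na2O = 100 - (SiO2 + CaO + others)
  Na2O = 100 - (71.4 + 10.1 + 2.6) = 15.9%

15.9%


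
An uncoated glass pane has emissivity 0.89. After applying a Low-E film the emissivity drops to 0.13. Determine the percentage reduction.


Percentage reduction = (1 - coated/uncoated) * 100
  Ratio = 0.13 / 0.89 = 0.1461
  Reduction = (1 - 0.1461) * 100 = 85.4%

85.4%


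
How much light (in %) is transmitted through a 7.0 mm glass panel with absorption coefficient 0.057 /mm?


Beer-Lambert law: T = exp(-alpha * thickness)
  exponent = -0.057 * 7.0 = -0.399
  T = exp(-0.399) = 0.671
  Percentage = 0.671 * 100 = 67.1%

67.1%


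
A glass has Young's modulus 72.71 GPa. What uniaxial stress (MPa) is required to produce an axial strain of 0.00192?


Rearrange E = sigma / epsilon:
  sigma = E * epsilon
  E (MPa) = 72.71 * 1000 = 72710
  sigma = 72710 * 0.00192 = 139.6 MPa

139.6 MPa


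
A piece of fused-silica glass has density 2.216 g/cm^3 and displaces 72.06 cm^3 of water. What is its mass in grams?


Rearrange rho = m / V:
  m = rho * V
  m = 2.216 * 72.06 = 159.685 g

159.685 g


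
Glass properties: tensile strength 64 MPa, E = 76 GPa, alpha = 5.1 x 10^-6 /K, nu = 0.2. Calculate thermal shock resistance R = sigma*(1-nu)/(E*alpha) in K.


Thermal shock resistance: R = sigma * (1 - nu) / (E * alpha)
  Numerator = 64 * (1 - 0.2) = 51.2
  Denominator = 76 * 1000 * (5.1 x 10^-6) = 0.3876
  R = 51.2 / 0.3876 = 132.1 K

132.1 K


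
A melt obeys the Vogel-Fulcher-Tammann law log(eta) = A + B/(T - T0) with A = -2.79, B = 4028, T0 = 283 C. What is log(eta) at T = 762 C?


VFT equation: log(eta) = A + B / (T - T0)
  T - T0 = 762 - 283 = 479
  B / (T - T0) = 4028 / 479 = 8.409
  log(eta) = -2.79 + 8.409 = 5.619

5.619


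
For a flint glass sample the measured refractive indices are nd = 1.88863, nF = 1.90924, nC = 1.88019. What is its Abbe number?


Abbe number formula: Vd = (nd - 1) / (nF - nC)
  nd - 1 = 1.88863 - 1 = 0.88863
  nF - nC = 1.90924 - 1.88019 = 0.02905
  Vd = 0.88863 / 0.02905 = 30.59

30.59


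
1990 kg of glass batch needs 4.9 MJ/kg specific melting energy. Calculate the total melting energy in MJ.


Total energy = mass * specific energy
  E = 1990 * 4.9 = 9751 MJ

9751 MJ


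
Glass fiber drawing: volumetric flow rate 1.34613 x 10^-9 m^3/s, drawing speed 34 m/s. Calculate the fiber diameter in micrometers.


Cross-sectional area from continuity:
  A = Q / v = 1.34613 x 10^-9 / 34 = 3.959206 x 10^-11 m^2
Diameter from circular cross-section:
  d = sqrt(4A / pi) * 10^6 (m -> um)
  d = sqrt(4 * 3.959206 x 10^-11 / pi) * 10^6 = 7.1 um

7.1 um


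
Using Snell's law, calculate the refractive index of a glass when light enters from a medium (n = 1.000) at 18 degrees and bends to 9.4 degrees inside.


Apply Snell's law: n1 * sin(theta1) = n2 * sin(theta2)
  n2 = n1 * sin(theta1) / sin(theta2)
  sin(18) = 0.309017
  sin(9.4) = 0.163326
  n2 = 1.000 * 0.309017 / 0.163326 = 1.892

1.892


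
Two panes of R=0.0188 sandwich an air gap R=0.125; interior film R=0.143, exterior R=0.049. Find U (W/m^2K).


Total thermal resistance (series):
  R_total = R_in + R_glass + R_air + R_glass + R_out
  R_total = 0.143 + 0.0188 + 0.125 + 0.0188 + 0.049 = 0.3546 m^2K/W
U-value = 1 / R_total = 1 / 0.3546 = 2.82 W/m^2K

2.82 W/m^2K


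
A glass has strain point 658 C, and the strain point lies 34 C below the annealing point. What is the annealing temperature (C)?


T_anneal = T_strain + gap:
  T_anneal = 658 + 34 = 692 C

692 C


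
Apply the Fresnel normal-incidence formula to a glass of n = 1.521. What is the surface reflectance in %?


Fresnel reflectance at normal incidence:
  R = ((n - 1)/(n + 1))^2
  (n - 1)/(n + 1) = (1.521 - 1)/(1.521 + 1) = 0.206664
  R = 0.206664^2 = 0.04271
  R(%) = 0.04271 * 100 = 4.271%

4.271%


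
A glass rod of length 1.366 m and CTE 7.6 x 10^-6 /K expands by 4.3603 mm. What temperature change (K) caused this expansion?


Rearrange dL = alpha * L0 * dT for dT:
  dT = dL / (alpha * L0)
  dL (m) = 4.3603 / 1000 = 0.0043603
  dT = 0.0043603 / ((7.6 x 10^-6) * 1.366) = 420.0 K

420.0 K


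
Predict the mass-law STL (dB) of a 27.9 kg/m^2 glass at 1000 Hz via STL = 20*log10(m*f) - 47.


Mass law: STL = 20 * log10(m * f) - 47
  m * f = 27.9 * 1000 = 27900
  log10(27900) = 4.4456
  STL = 20 * 4.4456 - 47 = 88.912 - 47 = 41.9 dB

41.9 dB


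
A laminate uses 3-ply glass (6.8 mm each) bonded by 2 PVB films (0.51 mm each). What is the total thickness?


Total thickness = glass contribution + PVB contribution
  Glass: 3 * 6.8 = 20.4 mm
  PVB: 2 * 0.51 = 1.02 mm
  Total = 20.4 + 1.02 = 21.42 mm

21.42 mm


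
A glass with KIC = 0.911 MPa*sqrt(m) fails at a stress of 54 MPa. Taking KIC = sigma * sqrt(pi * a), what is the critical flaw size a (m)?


Rearrange KIC = sigma * sqrt(pi * a):
  sqrt(pi * a) = KIC / sigma
  sqrt(pi * a) = 0.911 / 54 = 0.01687
  a = (KIC / sigma)^2 / pi
  a = 0.01687^2 / pi = 0.0000906 m

0.0000906 m


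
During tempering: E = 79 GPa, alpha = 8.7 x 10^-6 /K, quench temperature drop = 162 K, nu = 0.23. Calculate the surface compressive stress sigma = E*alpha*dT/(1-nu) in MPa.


Tempering stress: sigma = E * alpha * dT / (1 - nu)
  E (MPa) = 79 * 1000 = 79000
  Numerator = 79000 * (8.7 x 10^-6) * 162 = 111.3426
  Denominator = 1 - 0.23 = 0.77
  sigma = 111.3426 / 0.77 = 144.6 MPa

144.6 MPa


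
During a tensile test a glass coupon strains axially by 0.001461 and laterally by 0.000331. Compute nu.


Poisson's ratio: nu = lateral strain / axial strain
  nu = 0.000331 / 0.001461 = 0.2266

0.2266


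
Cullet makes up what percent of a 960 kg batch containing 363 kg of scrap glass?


Cullet ratio = (cullet mass / total batch mass) * 100
  Ratio = 363 / 960 * 100 = 37.81%

37.81%


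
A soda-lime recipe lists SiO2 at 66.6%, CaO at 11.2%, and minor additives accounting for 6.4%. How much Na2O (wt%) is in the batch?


Pieces sum to 100%:
  Na2O = 100 - (SiO2 + CaO + others)
  Na2O = 100 - (66.6 + 11.2 + 6.4) = 15.8%

15.8%


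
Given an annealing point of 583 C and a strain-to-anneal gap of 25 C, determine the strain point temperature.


Strain point = annealing point - difference:
  T_strain = 583 - 25 = 558 C

558 C


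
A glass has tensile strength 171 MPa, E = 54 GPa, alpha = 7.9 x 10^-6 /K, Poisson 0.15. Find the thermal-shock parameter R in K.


Thermal shock resistance: R = sigma * (1 - nu) / (E * alpha)
  Numerator = 171 * (1 - 0.15) = 145.35
  Denominator = 54 * 1000 * (7.9 x 10^-6) = 0.4266
  R = 145.35 / 0.4266 = 340.7 K

340.7 K


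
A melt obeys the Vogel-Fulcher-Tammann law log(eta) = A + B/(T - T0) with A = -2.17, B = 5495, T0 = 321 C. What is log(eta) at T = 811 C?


VFT equation: log(eta) = A + B / (T - T0)
  T - T0 = 811 - 321 = 490
  B / (T - T0) = 5495 / 490 = 11.214
  log(eta) = -2.17 + 11.214 = 9.044

9.044


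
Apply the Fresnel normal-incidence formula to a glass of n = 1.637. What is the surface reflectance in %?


Fresnel reflectance at normal incidence:
  R = ((n - 1)/(n + 1))^2
  (n - 1)/(n + 1) = (1.637 - 1)/(1.637 + 1) = 0.241562
  R = 0.241562^2 = 0.0583522
  R(%) = 0.0583522 * 100 = 5.835%

5.835%


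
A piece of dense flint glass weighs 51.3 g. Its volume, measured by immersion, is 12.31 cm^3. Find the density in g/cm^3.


Use the definition of density:
  rho = mass / volume
  rho = 51.3 / 12.31 = 4.167 g/cm^3

4.167 g/cm^3


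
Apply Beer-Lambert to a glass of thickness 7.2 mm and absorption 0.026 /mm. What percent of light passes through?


Beer-Lambert law: T = exp(-alpha * thickness)
  exponent = -0.026 * 7.2 = -0.1872
  T = exp(-0.1872) = 0.8293
  Percentage = 0.8293 * 100 = 82.93%

82.93%


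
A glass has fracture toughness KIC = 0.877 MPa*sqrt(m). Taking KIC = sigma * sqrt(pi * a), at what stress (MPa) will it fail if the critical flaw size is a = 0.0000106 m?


Rearrange KIC = sigma * sqrt(pi * a):
  sigma = KIC / sqrt(pi * a)
  sqrt(pi * 0.0000106) = 0.005771
  sigma = 0.877 / 0.005771 = 151.97 MPa

151.97 MPa


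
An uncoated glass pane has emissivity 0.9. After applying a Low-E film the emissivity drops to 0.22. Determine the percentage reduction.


Percentage reduction = (1 - coated/uncoated) * 100
  Ratio = 0.22 / 0.9 = 0.2444
  Reduction = (1 - 0.2444) * 100 = 75.6%

75.6%


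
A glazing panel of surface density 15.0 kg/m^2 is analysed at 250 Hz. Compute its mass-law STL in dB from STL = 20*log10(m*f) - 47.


Mass law: STL = 20 * log10(m * f) - 47
  m * f = 15.0 * 250 = 3750
  log10(3750) = 3.57403
  STL = 20 * 3.57403 - 47 = 71.4806 - 47 = 24.5 dB

24.5 dB


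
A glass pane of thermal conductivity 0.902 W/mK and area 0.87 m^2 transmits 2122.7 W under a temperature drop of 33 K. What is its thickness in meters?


Fourier's law: t = k * A * dT / Q
  t = 0.902 * 0.87 * 33 / 2122.7
  t = 25.89642 / 2122.7 = 0.0122 m

0.0122 m


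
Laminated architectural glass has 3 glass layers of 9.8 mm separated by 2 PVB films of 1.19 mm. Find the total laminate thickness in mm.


Total thickness = glass contribution + PVB contribution
  Glass: 3 * 9.8 = 29.4 mm
  PVB: 2 * 1.19 = 2.38 mm
  Total = 29.4 + 2.38 = 31.78 mm

31.78 mm


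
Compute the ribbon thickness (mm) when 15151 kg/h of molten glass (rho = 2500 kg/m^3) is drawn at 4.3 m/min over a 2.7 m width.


Ribbon cross-section from mass balance:
  Volume rate = throughput / density = 15151 / 2500 = 6.0604 m^3/h
  thickness = volume rate / (speed * 60 * width), i.e.
  thickness = throughput / (60 * speed * width * density) * 1000
  thickness = 15151 / (60 * 4.3 * 2.7 * 2500) * 1000 = 8.7 mm

8.7 mm


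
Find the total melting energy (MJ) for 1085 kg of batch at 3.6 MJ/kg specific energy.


Total energy = mass * specific energy
  E = 1085 * 3.6 = 3906 MJ

3906 MJ


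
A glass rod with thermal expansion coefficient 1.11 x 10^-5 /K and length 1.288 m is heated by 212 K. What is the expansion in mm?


Thermal expansion formula: dL = alpha * L0 * dT
  dL = (1.11 x 10^-5) * 1.288 * 212 = 0.00303092 m
Convert to mm: 0.00303092 * 1000 = 3.0309 mm

3.0309 mm


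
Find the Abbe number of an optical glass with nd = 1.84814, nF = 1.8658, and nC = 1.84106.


Abbe number formula: Vd = (nd - 1) / (nF - nC)
  nd - 1 = 1.84814 - 1 = 0.84814
  nF - nC = 1.8658 - 1.84106 = 0.02474
  Vd = 0.84814 / 0.02474 = 34.28

34.28


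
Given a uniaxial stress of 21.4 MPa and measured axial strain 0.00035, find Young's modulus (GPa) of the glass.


Young's modulus: E = stress / strain
  E = 21.4 MPa / 0.00035 = 61142.86 MPa
Convert to GPa: 61142.86 / 1000 = 61.14 GPa

61.14 GPa


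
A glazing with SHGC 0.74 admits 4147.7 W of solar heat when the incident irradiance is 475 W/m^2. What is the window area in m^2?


Rearrange Q = Area * SHGC * Irradiance:
  Area = Q / (SHGC * Irradiance)
  Area = 4147.7 / (0.74 * 475) = 11.8 m^2

11.8 m^2


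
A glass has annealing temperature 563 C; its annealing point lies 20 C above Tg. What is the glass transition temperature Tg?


Rearrange T_anneal = Tg + offset for Tg:
  Tg = T_anneal - offset = 563 - 20 = 543 C

543 C


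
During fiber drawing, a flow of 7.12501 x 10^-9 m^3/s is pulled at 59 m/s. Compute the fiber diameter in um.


Cross-sectional area from continuity:
  A = Q / v = 7.12501 x 10^-9 / 59 = 1.207629 x 10^-10 m^2
Diameter from circular cross-section:
  d = sqrt(4A / pi) * 10^6 (m -> um)
  d = sqrt(4 * 1.207629 x 10^-10 / pi) * 10^6 = 12.4 um

12.4 um


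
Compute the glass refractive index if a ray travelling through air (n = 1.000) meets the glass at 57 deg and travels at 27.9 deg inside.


Apply Snell's law: n1 * sin(theta1) = n2 * sin(theta2)
  n2 = n1 * sin(theta1) / sin(theta2)
  sin(57) = 0.838671
  sin(27.9) = 0.46793
  n2 = 1.000 * 0.838671 / 0.46793 = 1.7923

1.7923


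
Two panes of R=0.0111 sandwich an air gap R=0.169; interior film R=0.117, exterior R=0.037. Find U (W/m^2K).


Total thermal resistance (series):
  R_total = R_in + R_glass + R_air + R_glass + R_out
  R_total = 0.117 + 0.0111 + 0.169 + 0.0111 + 0.037 = 0.3452 m^2K/W
U-value = 1 / R_total = 1 / 0.3452 = 2.897 W/m^2K

2.897 W/m^2K


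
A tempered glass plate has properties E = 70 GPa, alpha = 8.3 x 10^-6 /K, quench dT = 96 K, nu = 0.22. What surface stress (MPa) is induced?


Tempering stress: sigma = E * alpha * dT / (1 - nu)
  E (MPa) = 70 * 1000 = 70000
  Numerator = 70000 * (8.3 x 10^-6) * 96 = 55.776
  Denominator = 1 - 0.22 = 0.78
  sigma = 55.776 / 0.78 = 71.5 MPa

71.5 MPa


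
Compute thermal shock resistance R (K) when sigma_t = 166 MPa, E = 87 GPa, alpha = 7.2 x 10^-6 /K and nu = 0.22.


Thermal shock resistance: R = sigma * (1 - nu) / (E * alpha)
  Numerator = 166 * (1 - 0.22) = 129.48
  Denominator = 87 * 1000 * (7.2 x 10^-6) = 0.6264
  R = 129.48 / 0.6264 = 206.7 K

206.7 K


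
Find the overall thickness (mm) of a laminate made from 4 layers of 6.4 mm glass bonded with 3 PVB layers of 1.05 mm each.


Total thickness = glass contribution + PVB contribution
  Glass: 4 * 6.4 = 25.6 mm
  PVB: 3 * 1.05 = 3.15 mm
  Total = 25.6 + 3.15 = 28.75 mm

28.75 mm


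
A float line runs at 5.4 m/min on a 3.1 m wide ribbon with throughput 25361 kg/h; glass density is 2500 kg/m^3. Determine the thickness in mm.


Ribbon cross-section from mass balance:
  Volume rate = throughput / density = 25361 / 2500 = 10.1444 m^3/h
  thickness = volume rate / (speed * 60 * width), i.e.
  thickness = throughput / (60 * speed * width * density) * 1000
  thickness = 25361 / (60 * 5.4 * 3.1 * 2500) * 1000 = 10.1 mm

10.1 mm


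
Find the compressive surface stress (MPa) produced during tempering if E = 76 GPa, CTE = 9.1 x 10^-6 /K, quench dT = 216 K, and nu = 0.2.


Tempering stress: sigma = E * alpha * dT / (1 - nu)
  E (MPa) = 76 * 1000 = 76000
  Numerator = 76000 * (9.1 x 10^-6) * 216 = 149.3856
  Denominator = 1 - 0.2 = 0.8
  sigma = 149.3856 / 0.8 = 186.7 MPa

186.7 MPa


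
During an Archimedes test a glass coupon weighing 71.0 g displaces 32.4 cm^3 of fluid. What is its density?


Use the definition of density:
  rho = mass / volume
  rho = 71.0 / 32.4 = 2.191 g/cm^3

2.191 g/cm^3


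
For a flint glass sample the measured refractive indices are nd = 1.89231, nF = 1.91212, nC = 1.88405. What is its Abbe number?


Abbe number formula: Vd = (nd - 1) / (nF - nC)
  nd - 1 = 1.89231 - 1 = 0.89231
  nF - nC = 1.91212 - 1.88405 = 0.02807
  Vd = 0.89231 / 0.02807 = 31.79

31.79


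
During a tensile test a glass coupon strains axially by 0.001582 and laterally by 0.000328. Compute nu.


Poisson's ratio: nu = lateral strain / axial strain
  nu = 0.000328 / 0.001582 = 0.2073

0.2073


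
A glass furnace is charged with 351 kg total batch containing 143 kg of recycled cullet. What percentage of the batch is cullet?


Cullet ratio = (cullet mass / total batch mass) * 100
  Ratio = 143 / 351 * 100 = 40.74%

40.74%


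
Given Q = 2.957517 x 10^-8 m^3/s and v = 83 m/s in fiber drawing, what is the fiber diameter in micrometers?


Cross-sectional area from continuity:
  A = Q / v = 2.957517 x 10^-8 / 83 = 3.563273 x 10^-10 m^2
Diameter from circular cross-section:
  d = sqrt(4A / pi) * 10^6 (m -> um)
  d = sqrt(4 * 3.563273 x 10^-10 / pi) * 10^6 = 21.3 um

21.3 um


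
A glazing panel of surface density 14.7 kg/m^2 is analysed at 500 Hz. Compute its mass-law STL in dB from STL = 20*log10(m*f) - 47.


Mass law: STL = 20 * log10(m * f) - 47
  m * f = 14.7 * 500 = 7350
  log10(7350) = 3.86629
  STL = 20 * 3.86629 - 47 = 77.3258 - 47 = 30.3 dB

30.3 dB


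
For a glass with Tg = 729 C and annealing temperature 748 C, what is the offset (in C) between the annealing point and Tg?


Offset = T_anneal - Tg:
  offset = 748 - 729 = 19 C

19 C


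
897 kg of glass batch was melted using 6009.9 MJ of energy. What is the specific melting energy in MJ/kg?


Rearrange E = m * s for s:
  s = E / m
  s = 6009.9 / 897 = 6.7 MJ/kg

6.7 MJ/kg


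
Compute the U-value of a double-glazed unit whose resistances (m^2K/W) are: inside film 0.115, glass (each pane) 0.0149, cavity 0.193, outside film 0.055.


Total thermal resistance (series):
  R_total = R_in + R_glass + R_air + R_glass + R_out
  R_total = 0.115 + 0.0149 + 0.193 + 0.0149 + 0.055 = 0.3928 m^2K/W
U-value = 1 / R_total = 1 / 0.3928 = 2.546 W/m^2K

2.546 W/m^2K


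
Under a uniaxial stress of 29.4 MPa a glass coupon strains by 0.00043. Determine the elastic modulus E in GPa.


Young's modulus: E = stress / strain
  E = 29.4 MPa / 0.00043 = 68372.09 MPa
Convert to GPa: 68372.09 / 1000 = 68.37 GPa

68.37 GPa


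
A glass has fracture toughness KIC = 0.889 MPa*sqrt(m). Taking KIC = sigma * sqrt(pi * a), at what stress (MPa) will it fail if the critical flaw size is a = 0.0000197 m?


Rearrange KIC = sigma * sqrt(pi * a):
  sigma = KIC / sqrt(pi * a)
  sqrt(pi * 0.0000197) = 0.007867
  sigma = 0.889 / 0.007867 = 113.0 MPa

113.0 MPa


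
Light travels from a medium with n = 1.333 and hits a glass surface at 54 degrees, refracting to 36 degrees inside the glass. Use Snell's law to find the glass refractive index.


Apply Snell's law: n1 * sin(theta1) = n2 * sin(theta2)
  n2 = n1 * sin(theta1) / sin(theta2)
  sin(54) = 0.809017
  sin(36) = 0.587785
  n2 = 1.333 * 0.809017 / 0.587785 = 1.8347

1.8347


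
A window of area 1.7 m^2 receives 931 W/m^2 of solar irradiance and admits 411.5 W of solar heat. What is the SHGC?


Rearrange Q = Area * SHGC * Irradiance:
  SHGC = Q / (Area * Irradiance)
  SHGC = 411.5 / (1.7 * 931) = 0.26

0.26


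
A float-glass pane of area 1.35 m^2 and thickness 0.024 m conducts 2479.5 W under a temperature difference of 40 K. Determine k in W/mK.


Fourier's law rearranged: k = Q * t / (A * dT)
  Numerator = 2479.5 * 0.024 = 59.508
  Denominator = 1.35 * 40 = 54.0
  k = 59.508 / 54.0 = 1.102 W/mK

1.102 W/mK


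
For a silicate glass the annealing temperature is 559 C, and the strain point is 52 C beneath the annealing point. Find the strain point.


Strain point = annealing point - difference:
  T_strain = 559 - 52 = 507 C

507 C


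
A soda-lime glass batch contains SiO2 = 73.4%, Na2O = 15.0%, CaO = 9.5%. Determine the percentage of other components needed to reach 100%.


Sum the three major oxides:
  SiO2 + Na2O + CaO = 73.4 + 15.0 + 9.5 = 97.9%
Subtract from 100%:
  Others = 100 - 97.9 = 2.1%

2.1%


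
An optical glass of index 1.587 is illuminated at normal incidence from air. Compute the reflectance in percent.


Fresnel reflectance at normal incidence:
  R = ((n - 1)/(n + 1))^2
  (n - 1)/(n + 1) = (1.587 - 1)/(1.587 + 1) = 0.226904
  R = 0.226904^2 = 0.0514854
  R(%) = 0.0514854 * 100 = 5.149%

5.149%


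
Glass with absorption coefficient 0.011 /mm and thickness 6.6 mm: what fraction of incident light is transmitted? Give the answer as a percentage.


Beer-Lambert law: T = exp(-alpha * thickness)
  exponent = -0.011 * 6.6 = -0.0726
  T = exp(-0.0726) = 0.93
  Percentage = 0.93 * 100 = 93.0%

93.0%


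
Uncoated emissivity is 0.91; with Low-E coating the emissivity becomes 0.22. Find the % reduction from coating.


Percentage reduction = (1 - coated/uncoated) * 100
  Ratio = 0.22 / 0.91 = 0.2418
  Reduction = (1 - 0.2418) * 100 = 75.8%

75.8%


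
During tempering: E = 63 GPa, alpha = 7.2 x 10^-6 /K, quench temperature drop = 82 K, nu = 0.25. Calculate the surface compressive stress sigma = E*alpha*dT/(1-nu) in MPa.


Tempering stress: sigma = E * alpha * dT / (1 - nu)
  E (MPa) = 63 * 1000 = 63000
  Numerator = 63000 * (7.2 x 10^-6) * 82 = 37.1952
  Denominator = 1 - 0.25 = 0.75
  sigma = 37.1952 / 0.75 = 49.6 MPa

49.6 MPa


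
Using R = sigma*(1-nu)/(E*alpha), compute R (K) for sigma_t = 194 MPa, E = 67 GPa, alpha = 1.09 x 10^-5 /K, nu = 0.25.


Thermal shock resistance: R = sigma * (1 - nu) / (E * alpha)
  Numerator = 194 * (1 - 0.25) = 145.5
  Denominator = 67 * 1000 * (1.09 x 10^-5) = 0.7303
  R = 145.5 / 0.7303 = 199.2 K

199.2 K


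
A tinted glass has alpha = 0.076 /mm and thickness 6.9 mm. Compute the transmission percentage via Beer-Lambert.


Beer-Lambert law: T = exp(-alpha * thickness)
  exponent = -0.076 * 6.9 = -0.5244
  T = exp(-0.5244) = 0.5919
  Percentage = 0.5919 * 100 = 59.19%

59.19%


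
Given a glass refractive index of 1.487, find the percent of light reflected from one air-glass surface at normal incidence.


Fresnel reflectance at normal incidence:
  R = ((n - 1)/(n + 1))^2
  (n - 1)/(n + 1) = (1.487 - 1)/(1.487 + 1) = 0.195818
  R = 0.195818^2 = 0.0383447
  R(%) = 0.0383447 * 100 = 3.834%

3.834%


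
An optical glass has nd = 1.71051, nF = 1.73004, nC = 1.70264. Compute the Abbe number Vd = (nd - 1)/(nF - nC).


Abbe number formula: Vd = (nd - 1) / (nF - nC)
  nd - 1 = 1.71051 - 1 = 0.71051
  nF - nC = 1.73004 - 1.70264 = 0.0274
  Vd = 0.71051 / 0.0274 = 25.93

25.93


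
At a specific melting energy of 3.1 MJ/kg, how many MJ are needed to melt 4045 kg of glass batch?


Total energy = mass * specific energy
  E = 4045 * 3.1 = 12539.5 MJ

12539.5 MJ


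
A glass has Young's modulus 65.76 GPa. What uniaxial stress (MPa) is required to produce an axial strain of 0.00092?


Rearrange E = sigma / epsilon:
  sigma = E * epsilon
  E (MPa) = 65.76 * 1000 = 65760
  sigma = 65760 * 0.00092 = 60.5 MPa

60.5 MPa


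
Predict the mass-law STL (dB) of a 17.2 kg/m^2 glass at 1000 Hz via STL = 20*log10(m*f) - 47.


Mass law: STL = 20 * log10(m * f) - 47
  m * f = 17.2 * 1000 = 17200
  log10(17200) = 4.23553
  STL = 20 * 4.23553 - 47 = 84.7106 - 47 = 37.7 dB

37.7 dB


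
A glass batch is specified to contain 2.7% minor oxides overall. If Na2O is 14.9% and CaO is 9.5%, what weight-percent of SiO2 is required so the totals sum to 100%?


Known pieces sum to 100%:
  SiO2 = 100 - (others + Na2O + CaO)
  SiO2 = 100 - (2.7 + 14.9 + 9.5) = 72.9%

72.9%


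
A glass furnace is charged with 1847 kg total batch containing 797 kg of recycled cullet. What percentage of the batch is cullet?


Cullet ratio = (cullet mass / total batch mass) * 100
  Ratio = 797 / 1847 * 100 = 43.15%

43.15%


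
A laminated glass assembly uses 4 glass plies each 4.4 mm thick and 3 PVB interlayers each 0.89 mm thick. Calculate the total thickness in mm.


Total thickness = glass contribution + PVB contribution
  Glass: 4 * 4.4 = 17.6 mm
  PVB: 3 * 0.89 = 2.67 mm
  Total = 17.6 + 2.67 = 20.27 mm

20.27 mm


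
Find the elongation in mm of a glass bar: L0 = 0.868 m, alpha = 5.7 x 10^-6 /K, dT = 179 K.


Thermal expansion formula: dL = alpha * L0 * dT
  dL = (5.7 x 10^-6) * 0.868 * 179 = 0.00088562 m
Convert to mm: 0.00088562 * 1000 = 0.8856 mm

0.8856 mm


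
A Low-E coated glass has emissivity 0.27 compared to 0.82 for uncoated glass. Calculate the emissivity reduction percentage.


Percentage reduction = (1 - coated/uncoated) * 100
  Ratio = 0.27 / 0.82 = 0.3293
  Reduction = (1 - 0.3293) * 100 = 67.1%

67.1%


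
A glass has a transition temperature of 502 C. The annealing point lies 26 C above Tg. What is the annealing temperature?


The annealing temperature is Tg plus the offset:
  T_anneal = 502 + 26 = 528 C

528 C


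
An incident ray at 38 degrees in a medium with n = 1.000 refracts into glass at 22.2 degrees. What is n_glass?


Apply Snell's law: n1 * sin(theta1) = n2 * sin(theta2)
  n2 = n1 * sin(theta1) / sin(theta2)
  sin(38) = 0.615661
  sin(22.2) = 0.377841
  n2 = 1.000 * 0.615661 / 0.377841 = 1.6294

1.6294


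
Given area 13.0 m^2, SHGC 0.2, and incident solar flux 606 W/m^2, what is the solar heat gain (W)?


Solar heat gain: Q = Area * SHGC * Irradiance
  Q = 13.0 * 0.2 * 606 = 1575.6 W

1575.6 W


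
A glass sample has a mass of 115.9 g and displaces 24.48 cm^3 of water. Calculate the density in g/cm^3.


Use the definition of density:
  rho = mass / volume
  rho = 115.9 / 24.48 = 4.734 g/cm^3

4.734 g/cm^3


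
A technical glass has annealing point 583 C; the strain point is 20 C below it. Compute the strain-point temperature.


Strain point = annealing point - difference:
  T_strain = 583 - 20 = 563 C

563 C


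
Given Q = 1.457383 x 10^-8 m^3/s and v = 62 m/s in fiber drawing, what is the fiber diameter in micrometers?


Cross-sectional area from continuity:
  A = Q / v = 1.457383 x 10^-8 / 62 = 2.350618 x 10^-10 m^2
Diameter from circular cross-section:
  d = sqrt(4A / pi) * 10^6 (m -> um)
  d = sqrt(4 * 2.350618 x 10^-10 / pi) * 10^6 = 17.3 um

17.3 um


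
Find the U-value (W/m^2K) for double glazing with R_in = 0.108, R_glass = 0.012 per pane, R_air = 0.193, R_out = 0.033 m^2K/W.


Total thermal resistance (series):
  R_total = R_in + R_glass + R_air + R_glass + R_out
  R_total = 0.108 + 0.012 + 0.193 + 0.012 + 0.033 = 0.358 m^2K/W
U-value = 1 / R_total = 1 / 0.358 = 2.793 W/m^2K

2.793 W/m^2K


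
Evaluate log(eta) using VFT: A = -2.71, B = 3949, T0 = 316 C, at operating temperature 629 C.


VFT equation: log(eta) = A + B / (T - T0)
  T - T0 = 629 - 316 = 313
  B / (T - T0) = 3949 / 313 = 12.617
  log(eta) = -2.71 + 12.617 = 9.907

9.907


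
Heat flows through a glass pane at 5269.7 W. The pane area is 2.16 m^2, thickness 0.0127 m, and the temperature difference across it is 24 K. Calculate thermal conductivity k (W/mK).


Fourier's law rearranged: k = Q * t / (A * dT)
  Numerator = 5269.7 * 0.0127 = 66.92519
  Denominator = 2.16 * 24 = 51.84
  k = 66.92519 / 51.84 = 1.291 W/mK

1.291 W/mK


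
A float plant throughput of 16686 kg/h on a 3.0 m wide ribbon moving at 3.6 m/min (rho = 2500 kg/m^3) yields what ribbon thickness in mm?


Ribbon cross-section from mass balance:
  Volume rate = throughput / density = 16686 / 2500 = 6.6744 m^3/h
  thickness = volume rate / (speed * 60 * width), i.e.
  thickness = throughput / (60 * speed * width * density) * 1000
  thickness = 16686 / (60 * 3.6 * 3.0 * 2500) * 1000 = 10.3 mm

10.3 mm


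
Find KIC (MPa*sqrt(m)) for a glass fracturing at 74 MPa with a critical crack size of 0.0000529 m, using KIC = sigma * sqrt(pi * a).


Fracture toughness: KIC = sigma * sqrt(pi * a)
  pi * a = pi * 0.0000529 = 0.00016619
  sqrt(pi * a) = 0.012891
  KIC = 74 * 0.012891 = 0.954 MPa*sqrt(m)

0.954 MPa*sqrt(m)


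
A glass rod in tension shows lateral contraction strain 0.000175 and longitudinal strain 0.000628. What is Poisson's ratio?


Poisson's ratio: nu = lateral strain / axial strain
  nu = 0.000175 / 0.000628 = 0.2787

0.2787


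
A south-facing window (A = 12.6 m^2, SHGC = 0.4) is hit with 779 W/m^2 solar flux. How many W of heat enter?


Solar heat gain: Q = Area * SHGC * Irradiance
  Q = 12.6 * 0.4 * 779 = 3926.2 W

3926.2 W


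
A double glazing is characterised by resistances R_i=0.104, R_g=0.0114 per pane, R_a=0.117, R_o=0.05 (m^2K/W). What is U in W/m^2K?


Total thermal resistance (series):
  R_total = R_in + R_glass + R_air + R_glass + R_out
  R_total = 0.104 + 0.0114 + 0.117 + 0.0114 + 0.05 = 0.2938 m^2K/W
U-value = 1 / R_total = 1 / 0.2938 = 3.404 W/m^2K

3.404 W/m^2K


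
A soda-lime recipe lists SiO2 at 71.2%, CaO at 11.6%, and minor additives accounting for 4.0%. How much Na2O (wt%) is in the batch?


Pieces sum to 100%:
  Na2O = 100 - (SiO2 + CaO + others)
  Na2O = 100 - (71.2 + 11.6 + 4.0) = 13.2%

13.2%


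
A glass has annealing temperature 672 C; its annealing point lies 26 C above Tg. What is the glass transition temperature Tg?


Rearrange T_anneal = Tg + offset for Tg:
  Tg = T_anneal - offset = 672 - 26 = 646 C

646 C


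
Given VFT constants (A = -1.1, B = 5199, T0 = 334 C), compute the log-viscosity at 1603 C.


VFT equation: log(eta) = A + B / (T - T0)
  T - T0 = 1603 - 334 = 1269
  B / (T - T0) = 5199 / 1269 = 4.097
  log(eta) = -1.1 + 4.097 = 2.997

2.997


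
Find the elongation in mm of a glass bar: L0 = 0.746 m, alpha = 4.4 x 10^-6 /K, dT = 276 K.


Thermal expansion formula: dL = alpha * L0 * dT
  dL = (4.4 x 10^-6) * 0.746 * 276 = 0.00090594 m
Convert to mm: 0.00090594 * 1000 = 0.9059 mm

0.9059 mm


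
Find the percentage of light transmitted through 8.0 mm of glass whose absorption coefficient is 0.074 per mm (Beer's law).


Beer-Lambert law: T = exp(-alpha * thickness)
  exponent = -0.074 * 8.0 = -0.592
  T = exp(-0.592) = 0.5532
  Percentage = 0.5532 * 100 = 55.32%

55.32%


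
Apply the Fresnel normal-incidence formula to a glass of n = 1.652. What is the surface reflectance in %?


Fresnel reflectance at normal incidence:
  R = ((n - 1)/(n + 1))^2
  (n - 1)/(n + 1) = (1.652 - 1)/(1.652 + 1) = 0.245852
  R = 0.245852^2 = 0.0604432
  R(%) = 0.0604432 * 100 = 6.044%

6.044%


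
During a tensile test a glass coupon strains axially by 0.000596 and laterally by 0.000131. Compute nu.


Poisson's ratio: nu = lateral strain / axial strain
  nu = 0.000131 / 0.000596 = 0.2198

0.2198
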